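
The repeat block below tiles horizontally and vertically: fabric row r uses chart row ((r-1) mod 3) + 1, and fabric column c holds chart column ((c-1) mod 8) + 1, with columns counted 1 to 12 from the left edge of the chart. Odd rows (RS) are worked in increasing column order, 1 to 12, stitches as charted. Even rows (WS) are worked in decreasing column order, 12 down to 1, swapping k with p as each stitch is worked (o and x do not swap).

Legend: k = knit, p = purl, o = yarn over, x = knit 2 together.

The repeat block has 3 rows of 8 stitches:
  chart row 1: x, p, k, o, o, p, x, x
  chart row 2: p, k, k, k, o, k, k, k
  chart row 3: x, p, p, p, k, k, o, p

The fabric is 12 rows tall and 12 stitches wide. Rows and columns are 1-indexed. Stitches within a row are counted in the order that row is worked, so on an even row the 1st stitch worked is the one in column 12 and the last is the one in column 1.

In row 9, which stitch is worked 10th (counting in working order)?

Row 9 uses chart row ((9-1) mod 3)+1 = 3. Row 9 is odd, so RS.
Chart row 3 tiled across columns 1-12: x p p p k k o p x p p p
RS row: no reversal, no swap; stitch n worked = column n.
Stitch 10 in working order -> p

Result:
p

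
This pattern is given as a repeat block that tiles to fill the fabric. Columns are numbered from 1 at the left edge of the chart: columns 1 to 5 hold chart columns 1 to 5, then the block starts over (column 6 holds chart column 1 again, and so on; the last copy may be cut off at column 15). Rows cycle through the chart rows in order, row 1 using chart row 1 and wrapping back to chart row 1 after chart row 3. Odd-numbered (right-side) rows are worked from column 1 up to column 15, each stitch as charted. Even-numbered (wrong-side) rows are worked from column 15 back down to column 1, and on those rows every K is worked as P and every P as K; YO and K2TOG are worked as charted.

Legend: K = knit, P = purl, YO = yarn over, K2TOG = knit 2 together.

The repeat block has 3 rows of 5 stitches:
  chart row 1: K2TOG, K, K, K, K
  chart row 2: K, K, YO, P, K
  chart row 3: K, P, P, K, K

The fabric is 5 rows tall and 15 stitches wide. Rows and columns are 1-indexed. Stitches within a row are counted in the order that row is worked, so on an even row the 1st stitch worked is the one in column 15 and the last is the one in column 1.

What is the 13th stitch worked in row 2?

Row 2: (2-1) mod 3 = 1, so use chart row 2. Even row -> WS.
Chart row 2 tiled across columns 1-15: K K YO P K K K YO P K K K YO P K
WS row: flip the tiled sequence (start at column 15) and apply K<->P; YO and K2TOG stay.
Row 2 as worked: P K YO P P P K YO P P P K YO P P
Counting 13 along the worked row gives YO.

== STITCH ==
YO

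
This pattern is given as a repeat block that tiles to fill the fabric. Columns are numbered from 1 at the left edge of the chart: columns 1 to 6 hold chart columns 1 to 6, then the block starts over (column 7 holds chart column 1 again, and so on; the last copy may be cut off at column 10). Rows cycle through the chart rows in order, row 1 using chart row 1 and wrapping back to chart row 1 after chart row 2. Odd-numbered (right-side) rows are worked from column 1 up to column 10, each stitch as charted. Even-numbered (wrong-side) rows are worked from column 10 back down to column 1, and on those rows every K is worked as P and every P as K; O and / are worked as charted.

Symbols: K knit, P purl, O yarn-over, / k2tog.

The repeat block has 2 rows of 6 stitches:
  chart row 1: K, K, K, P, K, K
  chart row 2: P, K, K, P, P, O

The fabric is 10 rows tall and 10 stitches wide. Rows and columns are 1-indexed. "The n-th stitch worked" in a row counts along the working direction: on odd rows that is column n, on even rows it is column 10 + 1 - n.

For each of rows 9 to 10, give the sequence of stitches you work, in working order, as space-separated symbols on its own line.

Row 9: chart row 1, RS - tile across columns 1-10 and work as-is.
Row 10: chart row 2, WS - tiled (columns 1-10): P K K P P O P K K P; work from column 10 back to 1 with K<->P swapped.

== ROWS AS WORKED ==
K K K P K K K K K P
K P P K O K K P P K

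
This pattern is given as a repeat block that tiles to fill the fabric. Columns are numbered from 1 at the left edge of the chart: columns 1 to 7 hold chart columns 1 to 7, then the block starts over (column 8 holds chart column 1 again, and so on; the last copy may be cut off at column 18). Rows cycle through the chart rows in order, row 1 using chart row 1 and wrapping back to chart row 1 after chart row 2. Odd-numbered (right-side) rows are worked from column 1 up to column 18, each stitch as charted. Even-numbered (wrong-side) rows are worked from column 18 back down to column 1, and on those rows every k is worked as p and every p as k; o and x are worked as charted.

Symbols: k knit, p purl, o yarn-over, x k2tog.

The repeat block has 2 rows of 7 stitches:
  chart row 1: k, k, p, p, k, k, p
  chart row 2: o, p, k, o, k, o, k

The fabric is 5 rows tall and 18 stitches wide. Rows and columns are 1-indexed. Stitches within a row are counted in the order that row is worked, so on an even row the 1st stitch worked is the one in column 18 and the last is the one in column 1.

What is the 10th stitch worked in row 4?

Row 4: (4-1) mod 2 = 1, so use chart row 2. Even row -> WS.
Chart row 2 tiled across columns 1-18: o p k o k o k o p k o k o k o p k o
Wrong side: read the tiled row from column 18 down to 1 and exchange k with p (leave o, x).
Row 4 as worked: o p k o p o p o p k o p o p o p k o
Stitch 10 in working order -> k

== STITCH ==
k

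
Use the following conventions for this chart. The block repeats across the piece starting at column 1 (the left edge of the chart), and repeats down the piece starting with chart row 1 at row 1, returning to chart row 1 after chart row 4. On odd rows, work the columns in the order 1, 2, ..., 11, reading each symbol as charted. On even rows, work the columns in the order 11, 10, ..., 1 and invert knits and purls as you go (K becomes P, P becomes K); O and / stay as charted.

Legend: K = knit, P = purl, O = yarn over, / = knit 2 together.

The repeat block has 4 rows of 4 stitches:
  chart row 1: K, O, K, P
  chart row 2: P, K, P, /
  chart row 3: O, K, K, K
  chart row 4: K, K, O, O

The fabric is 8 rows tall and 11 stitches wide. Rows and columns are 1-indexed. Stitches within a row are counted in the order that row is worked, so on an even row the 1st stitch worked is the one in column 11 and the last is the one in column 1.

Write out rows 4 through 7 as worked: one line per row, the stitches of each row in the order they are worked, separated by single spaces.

== ROWS AS WORKED ==
O P P O O P P O O P P
K O K P K O K P K O K
K P K / K P K / K P K
O K K K O K K K O K K

Derivation:
Row 4: chart row 4, WS - tiled (columns 1-11): K K O O K K O O K K O; work from column 11 back to 1 with K<->P swapped.
Row 5: chart row 1, RS - tile across columns 1-11 and work as-is.
Row 6: chart row 2, WS - tiled (columns 1-11): P K P / P K P / P K P; work from column 11 back to 1 with K<->P swapped.
Row 7: chart row 3, RS - tile across columns 1-11 and work as-is.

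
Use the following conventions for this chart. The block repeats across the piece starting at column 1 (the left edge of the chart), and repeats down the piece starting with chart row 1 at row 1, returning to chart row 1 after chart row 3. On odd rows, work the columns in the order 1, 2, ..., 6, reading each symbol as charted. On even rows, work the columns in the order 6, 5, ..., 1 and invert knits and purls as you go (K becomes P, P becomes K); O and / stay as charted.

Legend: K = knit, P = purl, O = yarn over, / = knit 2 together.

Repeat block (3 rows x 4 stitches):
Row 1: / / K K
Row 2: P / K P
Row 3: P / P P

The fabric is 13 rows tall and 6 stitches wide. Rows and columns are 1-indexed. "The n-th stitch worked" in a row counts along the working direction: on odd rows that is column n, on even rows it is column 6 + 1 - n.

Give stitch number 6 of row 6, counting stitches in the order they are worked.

Row 6: (6-1) mod 3 = 2, so use chart row 3. Even row -> WS.
Chart row 3 tiled across columns 1-6: P / P P P /
Wrong side: read the tiled row from column 6 down to 1 and exchange K with P (leave O, /).
Row 6 as worked: / K K K / K
The 6th stitch worked is K.

== STITCH ==
K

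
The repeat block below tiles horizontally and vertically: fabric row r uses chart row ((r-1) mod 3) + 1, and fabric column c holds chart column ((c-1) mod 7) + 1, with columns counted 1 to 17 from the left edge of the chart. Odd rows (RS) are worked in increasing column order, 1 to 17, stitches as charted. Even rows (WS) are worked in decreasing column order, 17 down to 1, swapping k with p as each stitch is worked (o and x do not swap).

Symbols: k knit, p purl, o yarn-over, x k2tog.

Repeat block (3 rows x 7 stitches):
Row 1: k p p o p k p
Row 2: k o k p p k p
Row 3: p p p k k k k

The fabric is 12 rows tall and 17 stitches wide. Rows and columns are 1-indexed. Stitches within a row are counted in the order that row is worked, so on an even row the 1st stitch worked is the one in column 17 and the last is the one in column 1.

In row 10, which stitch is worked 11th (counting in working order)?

Result:
k

Derivation:
Row 10 uses chart row ((10-1) mod 3)+1 = 1. Row 10 is even, so WS.
Chart row 1 tiled across columns 1-17: k p p o p k p k p p o p k p k p p
WS: work from column 17 back to column 1 (reverse the tiled row), swapping k<->p (o and x unchanged).
Row 10 as worked: k k p k p k o k k p k p k o k k p
Counting 11 along the worked row gives k.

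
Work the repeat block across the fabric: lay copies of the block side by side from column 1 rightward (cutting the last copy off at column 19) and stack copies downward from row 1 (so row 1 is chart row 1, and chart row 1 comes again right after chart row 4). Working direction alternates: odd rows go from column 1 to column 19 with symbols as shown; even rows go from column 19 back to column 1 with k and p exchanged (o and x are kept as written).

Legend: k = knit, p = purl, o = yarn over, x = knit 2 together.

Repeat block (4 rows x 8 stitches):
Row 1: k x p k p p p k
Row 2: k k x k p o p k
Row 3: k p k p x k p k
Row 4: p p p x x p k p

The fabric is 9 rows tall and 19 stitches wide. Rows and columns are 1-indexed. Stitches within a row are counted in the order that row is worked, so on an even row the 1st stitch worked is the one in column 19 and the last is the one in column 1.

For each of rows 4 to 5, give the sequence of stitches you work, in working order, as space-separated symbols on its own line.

Row 4: chart row 4, WS - tiled (columns 1-19): p p p x x p k p p p p x x p k p p p p; work from column 19 back to 1 with k<->p swapped.
Row 5: chart row 1, RS - tile across columns 1-19 and work as-is.

Result:
k k k k p k x x k k k k p k x x k k k
k x p k p p p k k x p k p p p k k x p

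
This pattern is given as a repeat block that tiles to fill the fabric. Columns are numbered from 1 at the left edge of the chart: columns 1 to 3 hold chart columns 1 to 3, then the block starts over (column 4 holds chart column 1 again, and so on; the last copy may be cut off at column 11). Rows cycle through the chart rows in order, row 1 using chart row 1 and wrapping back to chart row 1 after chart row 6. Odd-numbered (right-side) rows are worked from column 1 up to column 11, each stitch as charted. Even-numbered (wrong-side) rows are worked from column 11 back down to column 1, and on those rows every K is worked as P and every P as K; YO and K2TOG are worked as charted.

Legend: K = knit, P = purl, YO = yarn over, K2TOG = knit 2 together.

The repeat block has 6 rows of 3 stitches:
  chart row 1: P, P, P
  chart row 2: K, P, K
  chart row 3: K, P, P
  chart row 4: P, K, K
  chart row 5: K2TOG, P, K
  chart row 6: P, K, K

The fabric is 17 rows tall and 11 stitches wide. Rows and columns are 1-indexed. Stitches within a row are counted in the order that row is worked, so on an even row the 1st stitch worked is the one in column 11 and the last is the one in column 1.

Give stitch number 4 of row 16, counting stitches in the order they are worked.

For row 16: chart row = ((16-1) mod 6) + 1 = 4; this is a WS (even) row.
Chart row 4 tiled across columns 1-11: P K K P K K P K K P K
WS row: flip the tiled sequence (start at column 11) and apply K<->P; YO and K2TOG stay.
Row 16 as worked: P K P P K P P K P P K
The 4th stitch worked is P.

Result:
P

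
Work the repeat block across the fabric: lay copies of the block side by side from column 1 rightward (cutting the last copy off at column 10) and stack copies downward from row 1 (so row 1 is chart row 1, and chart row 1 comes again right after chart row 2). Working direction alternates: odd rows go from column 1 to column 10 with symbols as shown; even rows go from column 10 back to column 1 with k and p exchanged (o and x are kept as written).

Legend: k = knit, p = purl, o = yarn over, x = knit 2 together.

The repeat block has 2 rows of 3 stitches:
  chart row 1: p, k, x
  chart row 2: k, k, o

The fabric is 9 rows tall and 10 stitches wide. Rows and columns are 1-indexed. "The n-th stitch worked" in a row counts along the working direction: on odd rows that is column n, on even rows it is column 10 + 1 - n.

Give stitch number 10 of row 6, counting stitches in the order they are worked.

Row 6 uses chart row ((6-1) mod 2)+1 = 2. Row 6 is even, so WS.
Chart row 2 tiled across columns 1-10: k k o k k o k k o k
Wrong side: read the tiled row from column 10 down to 1 and exchange k with p (leave o, x).
Row 6 as worked: p o p p o p p o p p
Stitch 10 in working order -> p

Stitch:
p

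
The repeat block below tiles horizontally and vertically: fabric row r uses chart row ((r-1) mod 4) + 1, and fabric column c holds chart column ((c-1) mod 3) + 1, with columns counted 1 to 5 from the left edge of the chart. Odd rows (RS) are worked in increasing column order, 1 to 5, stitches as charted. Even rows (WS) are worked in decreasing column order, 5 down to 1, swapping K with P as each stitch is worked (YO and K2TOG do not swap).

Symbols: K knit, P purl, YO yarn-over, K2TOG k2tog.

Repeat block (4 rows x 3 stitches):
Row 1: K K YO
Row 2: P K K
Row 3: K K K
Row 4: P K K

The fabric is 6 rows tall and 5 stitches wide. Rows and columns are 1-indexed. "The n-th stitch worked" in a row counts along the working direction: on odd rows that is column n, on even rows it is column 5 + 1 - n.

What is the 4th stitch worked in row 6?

== STITCH ==
P

Derivation:
Row 6 uses chart row ((6-1) mod 4)+1 = 2. Row 6 is even, so WS.
Chart row 2 tiled across columns 1-5: P K K P K
Wrong side: read the tiled row from column 5 down to 1 and exchange K with P (leave YO, K2TOG).
Row 6 as worked: P K P P K
The 4th stitch worked is P.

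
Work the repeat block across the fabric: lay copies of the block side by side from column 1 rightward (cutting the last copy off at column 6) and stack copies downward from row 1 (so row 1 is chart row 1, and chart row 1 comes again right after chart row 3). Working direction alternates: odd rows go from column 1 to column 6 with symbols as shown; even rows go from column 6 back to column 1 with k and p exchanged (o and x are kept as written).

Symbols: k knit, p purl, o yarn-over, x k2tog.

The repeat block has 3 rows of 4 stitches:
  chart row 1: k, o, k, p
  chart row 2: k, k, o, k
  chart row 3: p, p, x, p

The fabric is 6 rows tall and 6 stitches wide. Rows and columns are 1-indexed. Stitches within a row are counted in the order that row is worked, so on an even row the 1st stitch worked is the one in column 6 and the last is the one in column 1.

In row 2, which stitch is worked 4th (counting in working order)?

Row 2 uses chart row ((2-1) mod 3)+1 = 2. Row 2 is even, so WS.
Chart row 2 tiled across columns 1-6: k k o k k k
WS: work from column 6 back to column 1 (reverse the tiled row), swapping k<->p (o and x unchanged).
Row 2 as worked: p p p o p p
Stitch 4 in working order -> o

== STITCH ==
o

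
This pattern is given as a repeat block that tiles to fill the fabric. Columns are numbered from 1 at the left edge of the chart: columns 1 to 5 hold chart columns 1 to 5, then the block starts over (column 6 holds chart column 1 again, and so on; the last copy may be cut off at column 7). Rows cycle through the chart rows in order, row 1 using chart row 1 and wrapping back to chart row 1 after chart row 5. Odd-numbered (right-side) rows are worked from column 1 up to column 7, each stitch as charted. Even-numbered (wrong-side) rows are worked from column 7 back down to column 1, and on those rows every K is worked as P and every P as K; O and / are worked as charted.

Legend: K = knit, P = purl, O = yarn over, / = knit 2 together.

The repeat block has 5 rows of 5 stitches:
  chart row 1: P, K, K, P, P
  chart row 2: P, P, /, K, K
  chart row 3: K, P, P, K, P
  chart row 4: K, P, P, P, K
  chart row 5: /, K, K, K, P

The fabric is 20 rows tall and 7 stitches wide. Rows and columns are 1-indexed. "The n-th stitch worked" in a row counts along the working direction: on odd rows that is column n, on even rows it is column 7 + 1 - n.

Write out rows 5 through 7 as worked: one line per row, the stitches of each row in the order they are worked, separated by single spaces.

Row 5: chart row 5, RS - tile across columns 1-7 and work as-is.
Row 6: chart row 1, WS - tiled (columns 1-7): P K K P P P K; work from column 7 back to 1 with K<->P swapped.
Row 7: chart row 2, RS - tile across columns 1-7 and work as-is.

== ROWS AS WORKED ==
/ K K K P / K
P K K K P P K
P P / K K P P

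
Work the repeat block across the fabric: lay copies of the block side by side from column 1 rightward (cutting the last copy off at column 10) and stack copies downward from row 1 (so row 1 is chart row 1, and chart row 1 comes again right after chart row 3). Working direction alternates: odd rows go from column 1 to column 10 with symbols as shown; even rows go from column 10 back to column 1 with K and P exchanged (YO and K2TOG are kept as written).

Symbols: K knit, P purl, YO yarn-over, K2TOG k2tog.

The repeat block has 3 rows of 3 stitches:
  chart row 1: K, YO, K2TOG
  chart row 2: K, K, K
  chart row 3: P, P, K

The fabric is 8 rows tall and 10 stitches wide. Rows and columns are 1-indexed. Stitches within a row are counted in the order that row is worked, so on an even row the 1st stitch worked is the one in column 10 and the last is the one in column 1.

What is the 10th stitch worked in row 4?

Result:
P

Derivation:
Row 4 uses chart row ((4-1) mod 3)+1 = 1. Row 4 is even, so WS.
Chart row 1 tiled across columns 1-10: K YO K2TOG K YO K2TOG K YO K2TOG K
WS: work from column 10 back to column 1 (reverse the tiled row), swapping K<->P (YO and K2TOG unchanged).
Row 4 as worked: P K2TOG YO P K2TOG YO P K2TOG YO P
The 10th stitch worked is P.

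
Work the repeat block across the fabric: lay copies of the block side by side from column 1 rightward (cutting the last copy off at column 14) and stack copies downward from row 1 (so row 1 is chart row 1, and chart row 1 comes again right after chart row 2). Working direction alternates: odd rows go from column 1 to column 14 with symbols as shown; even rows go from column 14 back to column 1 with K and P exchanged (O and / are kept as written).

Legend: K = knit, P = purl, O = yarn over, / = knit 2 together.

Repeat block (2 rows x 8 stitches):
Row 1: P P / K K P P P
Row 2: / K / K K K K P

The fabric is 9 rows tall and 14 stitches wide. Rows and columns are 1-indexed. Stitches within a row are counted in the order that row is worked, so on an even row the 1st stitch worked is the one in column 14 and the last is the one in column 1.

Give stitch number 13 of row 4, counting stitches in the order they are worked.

== STITCH ==
P

Derivation:
Row 4 uses chart row ((4-1) mod 2)+1 = 2. Row 4 is even, so WS.
Chart row 2 tiled across columns 1-14: / K / K K K K P / K / K K K
Wrong side: read the tiled row from column 14 down to 1 and exchange K with P (leave O, /).
Row 4 as worked: P P P / P / K P P P P / P /
The 13th stitch worked is P.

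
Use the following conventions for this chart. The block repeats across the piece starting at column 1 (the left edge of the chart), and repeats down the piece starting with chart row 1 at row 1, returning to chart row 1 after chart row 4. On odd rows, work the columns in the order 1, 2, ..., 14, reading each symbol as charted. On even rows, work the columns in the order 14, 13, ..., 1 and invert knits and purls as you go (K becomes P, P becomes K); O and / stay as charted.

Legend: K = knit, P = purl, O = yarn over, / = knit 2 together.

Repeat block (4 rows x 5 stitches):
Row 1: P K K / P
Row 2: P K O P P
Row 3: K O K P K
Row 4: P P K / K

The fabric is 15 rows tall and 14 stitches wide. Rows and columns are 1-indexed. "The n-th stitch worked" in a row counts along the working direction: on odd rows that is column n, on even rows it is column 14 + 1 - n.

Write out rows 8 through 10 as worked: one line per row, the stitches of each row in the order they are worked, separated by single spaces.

Result:
/ P K K P / P K K P / P K K
P K K / P P K K / P P K K /
K O P K K K O P K K K O P K

Derivation:
Row 8: chart row 4, WS - tiled (columns 1-14): P P K / K P P K / K P P K /; work from column 14 back to 1 with K<->P swapped.
Row 9: chart row 1, RS - tile across columns 1-14 and work as-is.
Row 10: chart row 2, WS - tiled (columns 1-14): P K O P P P K O P P P K O P; work from column 14 back to 1 with K<->P swapped.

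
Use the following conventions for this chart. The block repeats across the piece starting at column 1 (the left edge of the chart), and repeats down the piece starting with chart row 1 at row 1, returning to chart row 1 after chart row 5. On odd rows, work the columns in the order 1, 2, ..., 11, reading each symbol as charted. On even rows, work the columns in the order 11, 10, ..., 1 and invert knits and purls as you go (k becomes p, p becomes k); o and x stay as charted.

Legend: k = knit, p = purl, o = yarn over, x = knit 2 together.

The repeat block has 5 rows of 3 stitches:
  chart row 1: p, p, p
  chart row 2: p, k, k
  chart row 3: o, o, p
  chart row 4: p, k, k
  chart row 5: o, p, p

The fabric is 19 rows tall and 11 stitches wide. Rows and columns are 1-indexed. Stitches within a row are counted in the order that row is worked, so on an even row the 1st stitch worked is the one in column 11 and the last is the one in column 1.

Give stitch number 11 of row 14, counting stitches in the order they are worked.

Row 14: (14-1) mod 5 = 3, so use chart row 4. Even row -> WS.
Chart row 4 tiled across columns 1-11: p k k p k k p k k p k
Wrong side: read the tiled row from column 11 down to 1 and exchange k with p (leave o, x).
Row 14 as worked: p k p p k p p k p p k
Stitch 11 in working order -> k

Result:
k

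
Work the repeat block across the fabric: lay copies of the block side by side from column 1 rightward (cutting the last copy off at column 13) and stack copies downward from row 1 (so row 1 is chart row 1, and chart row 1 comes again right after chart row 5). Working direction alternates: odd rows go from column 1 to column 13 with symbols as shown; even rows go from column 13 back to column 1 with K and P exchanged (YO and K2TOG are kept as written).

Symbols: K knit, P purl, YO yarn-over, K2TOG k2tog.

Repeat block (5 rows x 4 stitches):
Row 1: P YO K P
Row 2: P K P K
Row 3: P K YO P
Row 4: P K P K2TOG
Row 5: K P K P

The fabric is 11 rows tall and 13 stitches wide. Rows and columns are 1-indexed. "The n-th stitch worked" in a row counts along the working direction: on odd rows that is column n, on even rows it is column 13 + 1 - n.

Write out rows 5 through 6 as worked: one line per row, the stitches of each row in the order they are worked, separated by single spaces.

Row 5: chart row 5, RS - tile across columns 1-13 and work as-is.
Row 6: chart row 1, WS - tiled (columns 1-13): P YO K P P YO K P P YO K P P; work from column 13 back to 1 with K<->P swapped.

Rows as worked:
K P K P K P K P K P K P K
K K P YO K K P YO K K P YO K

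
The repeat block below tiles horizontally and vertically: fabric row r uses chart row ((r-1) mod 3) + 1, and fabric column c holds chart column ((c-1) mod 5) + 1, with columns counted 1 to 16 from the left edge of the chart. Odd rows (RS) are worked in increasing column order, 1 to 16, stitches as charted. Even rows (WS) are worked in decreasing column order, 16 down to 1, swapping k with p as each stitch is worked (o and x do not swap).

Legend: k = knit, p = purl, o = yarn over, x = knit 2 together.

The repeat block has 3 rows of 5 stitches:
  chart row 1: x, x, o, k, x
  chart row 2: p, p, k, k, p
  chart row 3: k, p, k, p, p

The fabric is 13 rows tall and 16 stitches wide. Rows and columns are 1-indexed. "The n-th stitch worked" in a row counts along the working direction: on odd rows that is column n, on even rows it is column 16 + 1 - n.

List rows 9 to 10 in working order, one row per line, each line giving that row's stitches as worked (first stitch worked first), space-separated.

Row 9: chart row 3, RS - tile across columns 1-16 and work as-is.
Row 10: chart row 1, WS - tiled (columns 1-16): x x o k x x x o k x x x o k x x; work from column 16 back to 1 with k<->p swapped.

Rows as worked:
k p k p p k p k p p k p k p p k
x x p o x x x p o x x x p o x x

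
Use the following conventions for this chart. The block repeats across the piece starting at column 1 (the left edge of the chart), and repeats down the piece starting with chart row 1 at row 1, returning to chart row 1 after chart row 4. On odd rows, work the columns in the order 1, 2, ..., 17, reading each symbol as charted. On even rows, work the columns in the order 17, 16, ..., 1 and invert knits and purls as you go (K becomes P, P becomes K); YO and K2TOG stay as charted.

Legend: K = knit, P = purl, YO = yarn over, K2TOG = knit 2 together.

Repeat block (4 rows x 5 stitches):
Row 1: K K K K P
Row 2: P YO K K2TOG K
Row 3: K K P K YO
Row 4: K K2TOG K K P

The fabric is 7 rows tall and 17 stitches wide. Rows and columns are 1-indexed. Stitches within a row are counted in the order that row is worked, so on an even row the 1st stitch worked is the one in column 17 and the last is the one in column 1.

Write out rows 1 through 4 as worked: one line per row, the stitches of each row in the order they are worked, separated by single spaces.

Rows as worked:
K K K K P K K K K P K K K K P K K
YO K P K2TOG P YO K P K2TOG P YO K P K2TOG P YO K
K K P K YO K K P K YO K K P K YO K K
K2TOG P K P P K2TOG P K P P K2TOG P K P P K2TOG P

Derivation:
Row 1: chart row 1, RS - tile across columns 1-17 and work as-is.
Row 2: chart row 2, WS - tiled (columns 1-17): P YO K K2TOG K P YO K K2TOG K P YO K K2TOG K P YO; work from column 17 back to 1 with K<->P swapped.
Row 3: chart row 3, RS - tile across columns 1-17 and work as-is.
Row 4: chart row 4, WS - tiled (columns 1-17): K K2TOG K K P K K2TOG K K P K K2TOG K K P K K2TOG; work from column 17 back to 1 with K<->P swapped.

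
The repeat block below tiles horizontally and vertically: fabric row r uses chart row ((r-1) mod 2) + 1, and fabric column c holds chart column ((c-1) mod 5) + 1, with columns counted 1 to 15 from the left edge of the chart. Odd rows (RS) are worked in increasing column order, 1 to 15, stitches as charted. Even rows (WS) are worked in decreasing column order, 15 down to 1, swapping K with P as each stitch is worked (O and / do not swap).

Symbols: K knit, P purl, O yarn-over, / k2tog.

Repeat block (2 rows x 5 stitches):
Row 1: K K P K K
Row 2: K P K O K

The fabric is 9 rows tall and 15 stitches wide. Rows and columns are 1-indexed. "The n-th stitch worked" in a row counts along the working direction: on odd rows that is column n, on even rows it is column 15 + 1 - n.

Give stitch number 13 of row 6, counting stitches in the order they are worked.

== STITCH ==
P

Derivation:
For row 6: chart row = ((6-1) mod 2) + 1 = 2; this is a WS (even) row.
Chart row 2 tiled across columns 1-15: K P K O K K P K O K K P K O K
WS row: flip the tiled sequence (start at column 15) and apply K<->P; O and / stay.
Row 6 as worked: P O P K P P O P K P P O P K P
The 13th stitch worked is P.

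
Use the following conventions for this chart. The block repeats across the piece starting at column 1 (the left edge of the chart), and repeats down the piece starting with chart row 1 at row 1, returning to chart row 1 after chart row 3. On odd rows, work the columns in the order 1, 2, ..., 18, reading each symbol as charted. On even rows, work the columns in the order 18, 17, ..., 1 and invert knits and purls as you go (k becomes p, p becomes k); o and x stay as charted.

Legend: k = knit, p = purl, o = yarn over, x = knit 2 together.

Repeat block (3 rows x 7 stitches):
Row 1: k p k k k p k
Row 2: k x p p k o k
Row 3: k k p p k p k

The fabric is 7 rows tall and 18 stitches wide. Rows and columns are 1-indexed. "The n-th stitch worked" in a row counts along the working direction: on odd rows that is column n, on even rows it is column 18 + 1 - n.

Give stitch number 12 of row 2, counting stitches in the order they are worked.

Stitch:
p

Derivation:
Row 2 uses chart row ((2-1) mod 3)+1 = 2. Row 2 is even, so WS.
Chart row 2 tiled across columns 1-18: k x p p k o k k x p p k o k k x p p
Wrong side: read the tiled row from column 18 down to 1 and exchange k with p (leave o, x).
Row 2 as worked: k k x p p o p k k x p p o p k k x p
Counting 12 along the worked row gives p.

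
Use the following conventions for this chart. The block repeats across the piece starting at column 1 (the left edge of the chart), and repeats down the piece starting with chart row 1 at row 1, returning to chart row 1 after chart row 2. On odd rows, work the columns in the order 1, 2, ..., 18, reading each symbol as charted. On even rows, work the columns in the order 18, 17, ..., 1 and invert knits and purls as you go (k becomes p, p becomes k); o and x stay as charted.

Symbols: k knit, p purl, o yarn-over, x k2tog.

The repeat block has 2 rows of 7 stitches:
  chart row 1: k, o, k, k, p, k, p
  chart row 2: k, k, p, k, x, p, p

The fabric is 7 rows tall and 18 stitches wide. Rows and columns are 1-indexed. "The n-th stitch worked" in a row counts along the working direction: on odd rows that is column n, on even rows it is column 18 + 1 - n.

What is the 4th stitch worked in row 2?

Stitch:
p

Derivation:
Row 2 uses chart row ((2-1) mod 2)+1 = 2. Row 2 is even, so WS.
Chart row 2 tiled across columns 1-18: k k p k x p p k k p k x p p k k p k
WS: work from column 18 back to column 1 (reverse the tiled row), swapping k<->p (o and x unchanged).
Row 2 as worked: p k p p k k x p k p p k k x p k p p
Counting 4 along the worked row gives p.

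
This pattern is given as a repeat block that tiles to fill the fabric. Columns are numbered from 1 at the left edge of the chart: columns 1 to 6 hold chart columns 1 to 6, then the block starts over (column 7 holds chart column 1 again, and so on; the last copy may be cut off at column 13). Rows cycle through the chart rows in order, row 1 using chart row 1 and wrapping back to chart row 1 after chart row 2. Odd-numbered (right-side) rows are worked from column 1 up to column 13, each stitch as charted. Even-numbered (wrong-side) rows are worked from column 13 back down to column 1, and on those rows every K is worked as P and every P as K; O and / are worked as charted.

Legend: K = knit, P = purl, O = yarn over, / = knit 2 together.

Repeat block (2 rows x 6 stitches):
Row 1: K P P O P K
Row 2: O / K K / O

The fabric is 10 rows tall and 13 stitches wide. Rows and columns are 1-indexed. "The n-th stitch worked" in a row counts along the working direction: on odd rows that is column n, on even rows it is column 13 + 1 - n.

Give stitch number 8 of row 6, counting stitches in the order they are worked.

Row 6: (6-1) mod 2 = 1, so use chart row 2. Even row -> WS.
Chart row 2 tiled across columns 1-13: O / K K / O O / K K / O O
WS: work from column 13 back to column 1 (reverse the tiled row), swapping K<->P (O and / unchanged).
Row 6 as worked: O O / P P / O O / P P / O
Counting 8 along the worked row gives O.

== STITCH ==
O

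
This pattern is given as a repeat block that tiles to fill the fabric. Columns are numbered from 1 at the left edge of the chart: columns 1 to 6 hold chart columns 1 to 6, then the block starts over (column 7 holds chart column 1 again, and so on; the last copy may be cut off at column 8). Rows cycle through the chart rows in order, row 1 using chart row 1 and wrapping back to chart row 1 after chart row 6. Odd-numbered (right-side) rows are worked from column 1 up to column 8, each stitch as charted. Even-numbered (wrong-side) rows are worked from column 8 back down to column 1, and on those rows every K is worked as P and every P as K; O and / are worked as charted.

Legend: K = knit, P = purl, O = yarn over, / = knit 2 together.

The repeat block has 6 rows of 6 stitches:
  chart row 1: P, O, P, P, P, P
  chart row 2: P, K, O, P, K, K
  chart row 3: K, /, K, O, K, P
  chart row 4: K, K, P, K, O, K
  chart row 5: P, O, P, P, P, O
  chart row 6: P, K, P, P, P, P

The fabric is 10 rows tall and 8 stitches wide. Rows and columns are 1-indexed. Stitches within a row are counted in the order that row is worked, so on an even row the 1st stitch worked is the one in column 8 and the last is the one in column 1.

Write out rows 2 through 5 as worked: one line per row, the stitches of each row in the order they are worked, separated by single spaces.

Row 2: chart row 2, WS - tiled (columns 1-8): P K O P K K P K; work from column 8 back to 1 with K<->P swapped.
Row 3: chart row 3, RS - tile across columns 1-8 and work as-is.
Row 4: chart row 4, WS - tiled (columns 1-8): K K P K O K K K; work from column 8 back to 1 with K<->P swapped.
Row 5: chart row 5, RS - tile across columns 1-8 and work as-is.

Result:
P K P P K O P K
K / K O K P K /
P P P O P K P P
P O P P P O P O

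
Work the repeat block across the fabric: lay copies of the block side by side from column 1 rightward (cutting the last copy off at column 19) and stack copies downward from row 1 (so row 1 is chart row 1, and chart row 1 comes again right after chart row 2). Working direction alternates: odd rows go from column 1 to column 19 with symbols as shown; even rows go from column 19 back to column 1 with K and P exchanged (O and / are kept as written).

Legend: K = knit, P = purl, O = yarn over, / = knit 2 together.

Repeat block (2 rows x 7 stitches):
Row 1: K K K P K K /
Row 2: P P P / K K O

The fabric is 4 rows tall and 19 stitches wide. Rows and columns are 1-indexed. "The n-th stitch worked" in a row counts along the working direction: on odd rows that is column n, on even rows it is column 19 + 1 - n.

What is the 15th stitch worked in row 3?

Row 3: (3-1) mod 2 = 0, so use chart row 1. Odd row -> RS.
Chart row 1 tiled across columns 1-19: K K K P K K / K K K P K K / K K K P K
RS: work column 1 to column 19, symbols as charted — the tiled row is the row as worked.
The 15th stitch worked is K.

Result:
K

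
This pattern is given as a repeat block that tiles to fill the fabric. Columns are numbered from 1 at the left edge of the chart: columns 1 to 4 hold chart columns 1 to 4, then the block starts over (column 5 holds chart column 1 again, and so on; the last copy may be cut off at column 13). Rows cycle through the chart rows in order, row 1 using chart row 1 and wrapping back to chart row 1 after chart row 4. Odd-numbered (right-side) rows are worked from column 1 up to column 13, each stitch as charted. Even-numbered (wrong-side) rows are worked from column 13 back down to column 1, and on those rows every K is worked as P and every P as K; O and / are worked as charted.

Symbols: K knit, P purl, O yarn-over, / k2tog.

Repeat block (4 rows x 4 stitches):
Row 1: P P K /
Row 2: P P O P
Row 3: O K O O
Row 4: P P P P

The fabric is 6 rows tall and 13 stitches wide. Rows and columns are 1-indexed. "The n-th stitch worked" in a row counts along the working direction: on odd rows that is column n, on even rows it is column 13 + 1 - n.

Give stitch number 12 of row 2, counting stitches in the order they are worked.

== STITCH ==
K

Derivation:
Row 2: (2-1) mod 4 = 1, so use chart row 2. Even row -> WS.
Chart row 2 tiled across columns 1-13: P P O P P P O P P P O P P
WS row: flip the tiled sequence (start at column 13) and apply K<->P; O and / stay.
Row 2 as worked: K K O K K K O K K K O K K
The 12th stitch worked is K.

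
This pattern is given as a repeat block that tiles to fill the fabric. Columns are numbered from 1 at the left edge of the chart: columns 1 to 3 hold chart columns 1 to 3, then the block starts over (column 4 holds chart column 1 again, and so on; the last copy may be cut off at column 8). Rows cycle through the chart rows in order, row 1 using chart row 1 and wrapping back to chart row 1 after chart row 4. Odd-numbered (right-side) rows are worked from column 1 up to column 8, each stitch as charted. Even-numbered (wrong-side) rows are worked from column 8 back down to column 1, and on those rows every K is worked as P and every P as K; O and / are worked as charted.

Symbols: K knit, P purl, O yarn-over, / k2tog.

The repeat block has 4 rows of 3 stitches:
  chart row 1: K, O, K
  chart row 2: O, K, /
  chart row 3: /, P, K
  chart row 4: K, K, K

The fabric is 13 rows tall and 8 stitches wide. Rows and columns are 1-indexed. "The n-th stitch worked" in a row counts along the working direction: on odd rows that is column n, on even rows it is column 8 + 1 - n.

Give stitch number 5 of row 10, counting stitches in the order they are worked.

For row 10: chart row = ((10-1) mod 4) + 1 = 2; this is a WS (even) row.
Chart row 2 tiled across columns 1-8: O K / O K / O K
Wrong side: read the tiled row from column 8 down to 1 and exchange K with P (leave O, /).
Row 10 as worked: P O / P O / P O
Counting 5 along the worked row gives O.

Result:
O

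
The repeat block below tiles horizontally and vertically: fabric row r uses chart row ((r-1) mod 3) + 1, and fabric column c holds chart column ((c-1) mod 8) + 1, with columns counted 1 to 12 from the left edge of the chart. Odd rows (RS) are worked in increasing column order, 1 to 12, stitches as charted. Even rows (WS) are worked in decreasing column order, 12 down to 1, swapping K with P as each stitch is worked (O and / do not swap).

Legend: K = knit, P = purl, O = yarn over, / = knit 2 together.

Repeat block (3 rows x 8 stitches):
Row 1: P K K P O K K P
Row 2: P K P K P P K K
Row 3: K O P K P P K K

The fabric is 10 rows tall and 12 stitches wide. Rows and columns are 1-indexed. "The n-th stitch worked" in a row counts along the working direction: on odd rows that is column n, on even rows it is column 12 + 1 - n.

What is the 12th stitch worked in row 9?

For row 9: chart row = ((9-1) mod 3) + 1 = 3; this is a RS (odd) row.
Chart row 3 tiled across columns 1-12: K O P K P P K K K O P K
RS: work column 1 to column 12, symbols as charted — the tiled row is the row as worked.
Counting 12 along the worked row gives K.

Result:
K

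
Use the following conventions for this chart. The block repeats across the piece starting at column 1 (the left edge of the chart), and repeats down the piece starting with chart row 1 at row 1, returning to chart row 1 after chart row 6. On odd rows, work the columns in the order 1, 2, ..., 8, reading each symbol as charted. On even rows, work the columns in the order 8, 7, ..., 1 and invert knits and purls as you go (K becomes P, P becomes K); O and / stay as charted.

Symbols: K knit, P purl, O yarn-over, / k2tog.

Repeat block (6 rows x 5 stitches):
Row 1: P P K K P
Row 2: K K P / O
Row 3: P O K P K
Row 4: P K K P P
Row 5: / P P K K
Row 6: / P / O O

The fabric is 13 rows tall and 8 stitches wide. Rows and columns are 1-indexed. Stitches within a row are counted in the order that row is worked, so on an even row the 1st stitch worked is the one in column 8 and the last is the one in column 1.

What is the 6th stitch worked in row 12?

Result:
/

Derivation:
Row 12: (12-1) mod 6 = 5, so use chart row 6. Even row -> WS.
Chart row 6 tiled across columns 1-8: / P / O O / P /
WS: work from column 8 back to column 1 (reverse the tiled row), swapping K<->P (O and / unchanged).
Row 12 as worked: / K / O O / K /
Counting 6 along the worked row gives /.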